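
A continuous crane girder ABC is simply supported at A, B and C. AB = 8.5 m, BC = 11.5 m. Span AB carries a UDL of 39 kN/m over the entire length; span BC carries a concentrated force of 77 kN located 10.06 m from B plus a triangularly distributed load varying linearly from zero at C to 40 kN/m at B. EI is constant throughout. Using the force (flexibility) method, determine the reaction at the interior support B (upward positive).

R_B = 407.3 kN

Take M_B as the redundant. Released structure: two simple spans AB and BC with a hinge at B.
Discontinuity in slope at B on the released structure — sum the simple-span end rotations:
  span AB: UDL 39: wL³/(24EI) = 998/EI
  span BC: point load 77 at a = 10.06: Pab(L + b)/(6LEI) = 209.2/EI
  span BC: triangular load, peak 40: w₀L³/(45EI) = 1352/EI
  relative rotation θ_0 = (998 + 1561)/EI = 2559/EI
A unit hogging moment at B produces rotation L₁/(3EI) + L₂/(3EI) = 6.667/EI.
Compatibility: M_B·(L₁+L₂)/(3EI) = θ_0, giving M_B = 383.9 kN·m (hogging).
Span AB, ΣM about A with M_B applied at B: R_B^{AB}·8.5 = 1409 + 383.9, so R_B^{AB} = 210.9 kN and R_A = 331.5 − 210.9 = 120.6 kN.
Span BC, ΣM about C: R_B^{BC}·11.5 = 1874 + 383.9, so R_B^{BC} = 196.4 kN and R_C = 307 − 196.4 = 110.6 kN.
R_B = 210.9 + 196.4 = 407.3 kN.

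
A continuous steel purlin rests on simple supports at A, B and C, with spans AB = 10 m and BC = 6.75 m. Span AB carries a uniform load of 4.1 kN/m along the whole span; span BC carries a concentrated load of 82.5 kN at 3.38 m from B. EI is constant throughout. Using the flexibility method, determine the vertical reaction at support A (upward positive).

Insert a hinge at B; M_B is the redundant, and each span becomes simply supported.
Rotations at B on the released spans (each span's end-slope, ×1/EI):
  span AB: UDL 4.1: wL³/(24EI) = 170.8/EI
  span BC: point load 82.5 at a = 3.38: Pab(L + b)/(6LEI) = 234.8/EI
  relative rotation θ_0 = (170.8 + 234.8)/EI = 405.6/EI
A unit hogging moment at B produces rotation L₁/(3EI) + L₂/(3EI) = 5.583/EI.
Slope continuity at B: θ_0 = M_B·5.583/EI, so M_B = 405.6/5.583 = 72.65 kN·m (hogging).
Span AB, ΣM about A with M_B applied at B: R_B^{AB}·10 = 205 + 72.65, so R_B^{AB} = 27.77 kN and R_A = 41 − 27.77 = 13.23 kN.

R_A = 13.23 kN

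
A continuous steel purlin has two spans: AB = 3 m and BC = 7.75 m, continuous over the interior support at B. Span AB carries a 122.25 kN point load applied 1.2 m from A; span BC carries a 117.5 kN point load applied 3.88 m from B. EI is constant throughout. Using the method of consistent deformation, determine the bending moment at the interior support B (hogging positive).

M_B = 140.2 kN·m

Insert a hinge at B; M_B is the redundant, and each span becomes simply supported.
Rotations at B on the released spans (each span's end-slope, ×1/EI):
  span AB: point load 122.25 at a = 1.2: Pab(L + a)/(6LEI) = 61.61/EI
  span BC: point load 117.5 at a = 3.88: Pab(L + b)/(6LEI) = 440.9/EI
  relative rotation θ_0 = (61.61 + 440.9)/EI = 502.5/EI
A unit hogging moment at B produces rotation L₁/(3EI) + L₂/(3EI) = 3.583/EI.
Compatibility: M_B·(L₁+L₂)/(3EI) = θ_0, giving M_B = 140.2 kN·m (hogging).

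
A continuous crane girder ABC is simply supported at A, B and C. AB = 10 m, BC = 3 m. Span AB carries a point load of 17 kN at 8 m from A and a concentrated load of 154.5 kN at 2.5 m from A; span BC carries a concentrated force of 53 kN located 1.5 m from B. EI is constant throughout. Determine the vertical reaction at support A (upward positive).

R_A = 102.8 kN

Take M_B as the redundant. Released structure: two simple spans AB and BC with a hinge at B.
Rotations at B on the released spans (each span's end-slope, ×1/EI):
  span AB: point load 17 at a = 8: Pab(L + a)/(6LEI) = 81.6/EI
  span AB: point load 154.5 at a = 2.5: Pab(L + a)/(6LEI) = 603.5/EI
  span BC: point load 53 at a = 1.5: Pab(L + b)/(6LEI) = 29.81/EI
  relative rotation θ_0 = (685.1 + 29.81)/EI = 714.9/EI
A unit hogging moment at B produces rotation L₁/(3EI) + L₂/(3EI) = 4.333/EI.
Slope continuity at B: θ_0 = M_B·4.333/EI, so M_B = 714.9/4.333 = 165 kN·m (hogging).
Span AB, ΣM about A with M_B applied at B: R_B^{AB}·10 = 522.2 + 165, so R_B^{AB} = 68.72 kN and R_A = 171.5 − 68.72 = 102.8 kN.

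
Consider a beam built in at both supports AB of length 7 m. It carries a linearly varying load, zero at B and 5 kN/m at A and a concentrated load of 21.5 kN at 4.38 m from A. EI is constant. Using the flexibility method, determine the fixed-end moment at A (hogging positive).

M_A = 25.44 kN·m

Take the two fixed-end moments M_A, M_B as redundants; the released structure is the simple span AB.
End rotations of the released simple span under the applied load (×1/EI):
  at A: triangular load, peak 5: w₀L³/(45EI) = 38.11/EI
  at B: triangular load, peak 5: 7w₀L³/(360EI) = 33.35/EI
  at A: point load 21.5 at a = 4.38: Pab(L + b)/(6LEI) = 56.51/EI
  at B: point load 21.5 at a = 4.38: Pab(L + a)/(6LEI) = 66.85/EI
  θ_A0 = 94.62/EI,  θ_B0 = 100.2/EI
Flexibility coefficients: a unit moment at one end gives L/(3EI) there and L/(6EI) at the far end, so f₁₁ = f₂₂ = 2.333/EI and f₁₂ = f₂₁ = 1.167/EI.
Compatibility — zero rotation at each built-in end:
  2.333 M_A + 1.167 M_B = 94.62
  1.167 M_A + 2.333 M_B = 100.2
Solving the pair gives M_A = 25.44 kN·m and M_B = 30.22 kN·m (hogging).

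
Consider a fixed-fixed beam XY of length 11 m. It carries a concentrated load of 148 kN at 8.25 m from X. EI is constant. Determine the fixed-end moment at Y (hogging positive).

Release both end moments; the primary structure is a simply-supported span XY with redundants M_X and M_Y.
Simple-span end rotations at X and Y under the given loads:
  at X: point load 148 at a = 8.25: Pab(L + b)/(6LEI) = 699.5/EI
  at Y: point load 148 at a = 8.25: Pab(L + a)/(6LEI) = 979.3/EI
  θ_X0 = 699.5/EI,  θ_Y0 = 979.3/EI
Flexibility coefficients: a unit moment at one end gives L/(3EI) there and L/(6EI) at the far end, so f₁₁ = f₂₂ = 3.667/EI and f₁₂ = f₂₁ = 1.833/EI.
Compatibility — zero rotation at each built-in end:
  3.667 M_X + 1.833 M_Y = 699.5
  1.833 M_X + 3.667 M_Y = 979.3
Solving the pair gives M_X = 76.31 kN·m and M_Y = 228.9 kN·m (hogging).

M_Y = 228.9 kN·m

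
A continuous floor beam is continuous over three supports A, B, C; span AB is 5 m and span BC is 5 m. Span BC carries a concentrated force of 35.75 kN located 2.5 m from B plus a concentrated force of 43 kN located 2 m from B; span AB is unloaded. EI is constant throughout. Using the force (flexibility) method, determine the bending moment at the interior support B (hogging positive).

Insert a hinge at B; M_B is the redundant, and each span becomes simply supported.
Discontinuity in slope at B on the released structure — sum the simple-span end rotations:
  span BC: point load 35.75 at a = 2.5: Pab(L + b)/(6LEI) = 55.86/EI
  span BC: point load 43 at a = 2: Pab(L + b)/(6LEI) = 68.8/EI
  relative rotation θ_0 = (0 + 124.7)/EI = 124.7/EI
A unit hogging moment at B produces rotation L₁/(3EI) + L₂/(3EI) = 3.333/EI.
Slope continuity at B: θ_0 = M_B·3.333/EI, so M_B = 124.7/3.333 = 37.4 kN·m (hogging).

M_B = 37.4 kN·m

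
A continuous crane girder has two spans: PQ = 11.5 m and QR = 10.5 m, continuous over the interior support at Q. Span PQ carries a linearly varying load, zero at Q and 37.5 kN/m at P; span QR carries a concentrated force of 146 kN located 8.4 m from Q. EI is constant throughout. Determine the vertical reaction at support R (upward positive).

Release continuity at Q by inserting a hinge; the redundant is the internal moment M_Q. The primary structure is two simply-supported spans PQ and QR.
End slopes at the hinge Q, treating each span as simply supported:
  span PQ: triangular load, peak 37.5: 7w₀L³/(360EI) = 1109/EI
  span QR: point load 146 at a = 8.4: Pab(L + b)/(6LEI) = 515.1/EI
  relative rotation θ_0 = (1109 + 515.1)/EI = 1624/EI
A unit hogging moment at Q produces rotation L₁/(3EI) + L₂/(3EI) = 7.333/EI.
Slope continuity at Q: θ_0 = M_Q·7.333/EI, so M_Q = 1624/7.333 = 221.5 kN·m (hogging).
Span QR, ΣM about R: R_Q^{QR}·10.5 = 306.6 + 221.5, so R_Q^{QR} = 50.29 kN and R_R = 146 − 50.29 = 95.71 kN.

R_R = 95.71 kN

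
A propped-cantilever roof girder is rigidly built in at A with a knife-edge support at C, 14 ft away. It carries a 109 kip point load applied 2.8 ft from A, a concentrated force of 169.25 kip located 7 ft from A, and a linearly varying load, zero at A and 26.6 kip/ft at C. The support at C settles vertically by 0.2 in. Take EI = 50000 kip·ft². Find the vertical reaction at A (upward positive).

R_A = 304 kip

Choose R_C as the redundant. The primary structure is the cantilever fixed at A.
Deflection at C on the released cantilever, summing each load's contribution:
  point load 109 at a = 2.8: Pa²(3L − a)/(6EI) = 5583/EI
  point load 169.25 at a = 7: Pa²(3L − a)/(6EI) = 48377/EI
  triangular load, peak 26.6 at the free end: 11w₀L⁴/(120EI) = 93671/EI
  δ_0 = 147631/EI
Tip deflection under a unit load at C: L³/(3EI) = 914.7/EI.
With EI = 50000 kip·ft²: δ_0 = 2.9526 ft and δ_{CC} = 0.018293 ft/kip.
Compatibility — the beam at C must follow the support down by 0.01667 ft: δ_0 − R_C·δ_{CC} = 0.01667, so R_C = (2.9526 − 0.01667)/0.018293 = 160.5 kip.
Vertical equilibrium: R_A = ΣP − R_C = 464.4 − 160.5 = 304 kip.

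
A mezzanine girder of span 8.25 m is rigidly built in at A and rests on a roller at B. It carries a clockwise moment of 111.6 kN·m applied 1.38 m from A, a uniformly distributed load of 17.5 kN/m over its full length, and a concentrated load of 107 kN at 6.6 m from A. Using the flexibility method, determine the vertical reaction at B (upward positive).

R_B = 135.7 kN

Release the roller at B. Primary structure: cantilever fixed at A.
Deflection at B on the released cantilever, summing each load's contribution:
  clockwise couple 111.6 at a = 1.38: M₀a(2L − a)/(2EI) = 1164/EI
  UDL 17.5: wL⁴/(8EI) = 10134/EI
  point load 107 at a = 6.6: Pa²(3L − a)/(6EI) = 14099/EI
  δ_0 = 25397/EI
Tip deflection under a unit load at B: L³/(3EI) = 187.2/EI.
The prop prevents deflection at B: R_B = δ_0/δ_{BB} = 25397/187.2 = 135.7 kN.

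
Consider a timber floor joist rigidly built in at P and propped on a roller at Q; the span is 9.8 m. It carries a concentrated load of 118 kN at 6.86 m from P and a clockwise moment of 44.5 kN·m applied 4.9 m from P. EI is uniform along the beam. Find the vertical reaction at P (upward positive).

R_P = 46.4 kN

Choose R_Q as the redundant. The primary structure is the cantilever fixed at P.
Primary-structure tip deflection at Q by superposition:
  point load 118 at a = 6.86: Pa²(3L − a)/(6EI) = 20861/EI
  clockwise couple 44.5 at a = 4.9: M₀a(2L − a)/(2EI) = 1603/EI
  δ_0 = 22464/EI
Tip deflection under a unit load at Q: L³/(3EI) = 313.7/EI.
The prop prevents deflection at Q: R_Q = δ_0/δ_{QQ} = 22464/313.7 = 71.6 kN.
Vertical equilibrium: R_P = ΣP − R_Q = 118 − 71.6 = 46.4 kN.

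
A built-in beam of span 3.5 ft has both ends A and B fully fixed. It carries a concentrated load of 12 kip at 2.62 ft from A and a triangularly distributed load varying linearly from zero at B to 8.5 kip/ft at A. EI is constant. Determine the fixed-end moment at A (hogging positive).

Take the two fixed-end moments M_A, M_B as redundants; the released structure is the simple span AB.
On the primary (simply-supported) span, the end slopes from the loading are:
  at A: point load 12 at a = 2.62: Pab(L + b)/(6LEI) = 5.771/EI
  at B: point load 12 at a = 2.62: Pab(L + a)/(6LEI) = 8.063/EI
  at A: triangular load, peak 8.5: w₀L³/(45EI) = 8.099/EI
  at B: triangular load, peak 8.5: 7w₀L³/(360EI) = 7.086/EI
  θ_A0 = 13.87/EI,  θ_B0 = 15.15/EI
Flexibility coefficients: a unit moment at one end gives L/(3EI) there and L/(6EI) at the far end, so f₁₁ = f₂₂ = 1.167/EI and f₁₂ = f₂₁ = 0.5833/EI.
Compatibility — zero rotation at each built-in end:
  1.167 M_A + 0.5833 M_B = 13.87
  0.5833 M_A + 1.167 M_B = 15.15
Solving the pair gives M_A = 7.194 kip·ft and M_B = 9.388 kip·ft (hogging).

M_A = 7.194 kip·ft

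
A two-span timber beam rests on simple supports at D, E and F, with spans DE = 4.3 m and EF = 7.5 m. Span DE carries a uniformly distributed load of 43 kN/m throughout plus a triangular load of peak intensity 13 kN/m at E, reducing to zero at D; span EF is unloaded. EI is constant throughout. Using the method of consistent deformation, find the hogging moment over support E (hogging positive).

Take M_E as the redundant. Released structure: two simple spans DE and EF with a hinge at E.
End slopes at the hinge E, treating each span as simply supported:
  span DE: UDL 43: wL³/(24EI) = 142.5/EI
  span DE: triangular load, peak 13: w₀L³/(45EI) = 22.97/EI
  relative rotation θ_0 = (165.4 + 0)/EI = 165.4/EI
A unit hogging moment at E produces rotation L₁/(3EI) + L₂/(3EI) = 3.933/EI.
Slope continuity at E: θ_0 = M_E·3.933/EI, so M_E = 165.4/3.933 = 42.06 kN·m (hogging).

M_E = 42.06 kN·m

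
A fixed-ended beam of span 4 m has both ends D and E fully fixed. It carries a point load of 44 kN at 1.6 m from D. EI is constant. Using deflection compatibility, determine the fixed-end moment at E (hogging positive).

M_E = 16.9 kN·m

Release both end moments; the primary structure is a simply-supported span DE with redundants M_D and M_E.
End rotations of the released simple span under the applied load (×1/EI):
  at D: point load 44 at a = 1.6: Pab(L + b)/(6LEI) = 45.06/EI
  at E: point load 44 at a = 1.6: Pab(L + a)/(6LEI) = 39.42/EI
  θ_D0 = 45.06/EI,  θ_E0 = 39.42/EI
Flexibility coefficients: a unit moment at one end gives L/(3EI) there and L/(6EI) at the far end, so f₁₁ = f₂₂ = 1.333/EI and f₁₂ = f₂₁ = 0.6667/EI.
Compatibility — zero rotation at each built-in end:
  1.333 M_D + 0.6667 M_E = 45.06
  0.6667 M_D + 1.333 M_E = 39.42
Solving the pair gives M_D = 25.34 kN·m and M_E = 16.9 kN·m (hogging).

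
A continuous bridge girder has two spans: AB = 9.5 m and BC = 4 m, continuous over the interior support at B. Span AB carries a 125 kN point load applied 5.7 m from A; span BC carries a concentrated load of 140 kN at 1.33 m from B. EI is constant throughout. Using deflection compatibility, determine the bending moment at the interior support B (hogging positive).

M_B = 191.1 kN·m

Take M_B as the redundant. Released structure: two simple spans AB and BC with a hinge at B.
Discontinuity in slope at B on the released structure — sum the simple-span end rotations:
  span AB: point load 125 at a = 5.7: Pab(L + a)/(6LEI) = 722/EI
  span BC: point load 140 at a = 1.33: Pab(L + b)/(6LEI) = 138.2/EI
  relative rotation θ_0 = (722 + 138.2)/EI = 860.2/EI
A unit hogging moment at B produces rotation L₁/(3EI) + L₂/(3EI) = 4.5/EI.
Compatibility: M_B·(L₁+L₂)/(3EI) = θ_0, giving M_B = 191.1 kN·m (hogging).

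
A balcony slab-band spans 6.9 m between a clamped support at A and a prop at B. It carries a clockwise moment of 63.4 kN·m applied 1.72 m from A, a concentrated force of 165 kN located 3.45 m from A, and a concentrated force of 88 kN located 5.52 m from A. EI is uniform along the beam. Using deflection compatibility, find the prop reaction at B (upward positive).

R_B = 119.5 kN

Release the roller at B. Primary structure: cantilever fixed at A.
Free-end deflection of the primary structure under the applied loading (downward +):
  clockwise couple 63.4 at a = 1.72: M₀a(2L − a)/(2EI) = 658.6/EI
  point load 165 at a = 3.45: Pa²(3L − a)/(6EI) = 5646/EI
  point load 88 at a = 5.52: Pa²(3L − a)/(6EI) = 6784/EI
  δ_0 = 13089/EI
Tip deflection under a unit load at B: L³/(3EI) = 109.5/EI.
The prop prevents deflection at B: R_B = δ_0/δ_{BB} = 13089/109.5 = 119.5 kN.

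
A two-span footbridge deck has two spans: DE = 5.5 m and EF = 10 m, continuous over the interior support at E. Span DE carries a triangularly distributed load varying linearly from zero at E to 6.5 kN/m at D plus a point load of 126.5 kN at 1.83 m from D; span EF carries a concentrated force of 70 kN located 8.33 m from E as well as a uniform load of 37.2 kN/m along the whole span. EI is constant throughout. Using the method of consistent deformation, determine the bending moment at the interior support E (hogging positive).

Insert a hinge at E; M_E is the redundant, and each span becomes simply supported.
Rotations at E on the released spans (each span's end-slope, ×1/EI):
  span DE: triangular load, peak 6.5: 7w₀L³/(360EI) = 21.03/EI
  span DE: point load 126.5 at a = 1.83: Pab(L + a)/(6LEI) = 188.7/EI
  span EF: point load 70 at a = 8.33: Pab(L + b)/(6LEI) = 189.4/EI
  span EF: UDL 37.2: wL³/(24EI) = 1550/EI
  relative rotation θ_0 = (209.7 + 1739)/EI = 1949/EI
A unit hogging moment at E produces rotation L₁/(3EI) + L₂/(3EI) = 5.167/EI.
Compatibility: M_E·(L₁+L₂)/(3EI) = θ_0, giving M_E = 377.3 kN·m (hogging).

M_E = 377.3 kN·m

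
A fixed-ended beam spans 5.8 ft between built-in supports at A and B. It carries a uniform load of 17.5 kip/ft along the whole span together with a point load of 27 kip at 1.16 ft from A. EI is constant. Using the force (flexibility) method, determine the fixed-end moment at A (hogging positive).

M_A = 69.1 kip·ft

Release both end moments; the primary structure is a simply-supported span AB with redundants M_A and M_B.
On the primary (simply-supported) span, the end slopes from the loading are:
  at A: UDL 17.5: wL³/(24EI) = 142.3/EI
  at B: UDL 17.5: wL³/(24EI) = 142.3/EI
  at A: point load 27 at a = 1.16: Pab(L + b)/(6LEI) = 43.6/EI
  at B: point load 27 at a = 1.16: Pab(L + a)/(6LEI) = 29.06/EI
  θ_A0 = 185.9/EI,  θ_B0 = 171.3/EI
Flexibility coefficients: a unit moment at one end gives L/(3EI) there and L/(6EI) at the far end, so f₁₁ = f₂₂ = 1.933/EI and f₁₂ = f₂₁ = 0.9667/EI.
Compatibility — zero rotation at each built-in end:
  1.933 M_A + 0.9667 M_B = 185.9
  0.9667 M_A + 1.933 M_B = 171.3
Solving the pair gives M_A = 69.1 kip·ft and M_B = 54.07 kip·ft (hogging).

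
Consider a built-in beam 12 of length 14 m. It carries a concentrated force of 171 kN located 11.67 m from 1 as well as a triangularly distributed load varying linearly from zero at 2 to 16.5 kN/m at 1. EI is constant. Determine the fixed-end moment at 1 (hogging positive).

M_1 = 217 kN·m

Take the two fixed-end moments M_1, M_2 as redundants; the released structure is the simple span 12.
On the primary (simply-supported) span, the end slopes from the loading are:
  at 1: point load 171 at a = 11.67: Pab(L + b)/(6LEI) = 903.9/EI
  at 2: point load 171 at a = 11.67: Pab(L + a)/(6LEI) = 1421/EI
  at 1: triangular load, peak 16.5: w₀L³/(45EI) = 1006/EI
  at 2: triangular load, peak 16.5: 7w₀L³/(360EI) = 880.4/EI
  θ_10 = 1910/EI,  θ_20 = 2301/EI
Flexibility coefficients: a unit moment at one end gives L/(3EI) there and L/(6EI) at the far end, so f₁₁ = f₂₂ = 4.667/EI and f₁₂ = f₂₁ = 2.333/EI.
Compatibility — zero rotation at each built-in end:
  4.667 M_1 + 2.333 M_2 = 1910
  2.333 M_1 + 4.667 M_2 = 2301
Solving the pair gives M_1 = 217 kN·m and M_2 = 384.6 kN·m (hogging).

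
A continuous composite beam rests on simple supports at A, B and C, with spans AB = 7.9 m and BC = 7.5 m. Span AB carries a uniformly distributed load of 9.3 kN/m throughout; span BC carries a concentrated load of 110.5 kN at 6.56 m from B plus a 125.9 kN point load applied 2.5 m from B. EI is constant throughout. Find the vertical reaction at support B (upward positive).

Insert a hinge at B; M_B is the redundant, and each span becomes simply supported.
Rotations at B on the released spans (each span's end-slope, ×1/EI):
  span AB: UDL 9.3: wL³/(24EI) = 191.1/EI
  span BC: point load 110.5 at a = 6.56: Pab(L + b)/(6LEI) = 127.8/EI
  span BC: point load 125.9 at a = 2.5: Pab(L + b)/(6LEI) = 437.2/EI
  relative rotation θ_0 = (191.1 + 565)/EI = 756/EI
A unit hogging moment at B produces rotation L₁/(3EI) + L₂/(3EI) = 5.133/EI.
Compatibility: M_B·(L₁+L₂)/(3EI) = θ_0, giving M_B = 147.3 kN·m (hogging).
Span AB, ΣM about A with M_B applied at B: R_B^{AB}·7.9 = 290.2 + 147.3, so R_B^{AB} = 55.38 kN and R_A = 73.47 − 55.38 = 18.09 kN.
Span BC, ΣM about C: R_B^{BC}·7.5 = 733.4 + 147.3, so R_B^{BC} = 117.4 kN and R_C = 236.4 − 117.4 = 119 kN.
R_B = 55.38 + 117.4 = 172.8 kN.

R_B = 172.8 kN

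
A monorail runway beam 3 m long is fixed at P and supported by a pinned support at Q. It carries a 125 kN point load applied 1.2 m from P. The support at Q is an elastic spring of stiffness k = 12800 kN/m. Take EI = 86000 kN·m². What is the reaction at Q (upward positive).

Release the roller at Q. Primary structure: cantilever fixed at P.
Downward deflection at the released point Q due to the loads:
  point load 125 at a = 1.2: Pa²(3L − a)/(6EI) = 234/EI
Tip deflection under a unit load at Q: L³/(3EI) = 9/EI.
With EI = 86000 kN·m²: δ_0 = 0.002721 m and δ_{QQ} = 0.000105 m/kN.
Compatibility — the spring shortens by R_Q/k under the reaction it provides: δ_0 − R_Q·δ_{QQ} = R_Q/k. With 1/k = 0.000078 m/kN, R_Q = δ_0 / (δ_{QQ} + 1/k) = 0.002721 / (0.000105 + 0.000078) = 14.89 kN.

R_Q = 14.89 kN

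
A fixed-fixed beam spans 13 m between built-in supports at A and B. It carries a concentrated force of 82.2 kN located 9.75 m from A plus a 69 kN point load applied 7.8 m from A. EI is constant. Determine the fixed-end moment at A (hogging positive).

Take the two fixed-end moments M_A, M_B as redundants; the released structure is the simple span AB.
End rotations of the released simple span under the applied load (×1/EI):
  at A: point load 82.2 at a = 9.75: Pab(L + b)/(6LEI) = 542.6/EI
  at B: point load 82.2 at a = 9.75: Pab(L + a)/(6LEI) = 759.7/EI
  at A: point load 69 at a = 7.8: Pab(L + b)/(6LEI) = 653/EI
  at B: point load 69 at a = 7.8: Pab(L + a)/(6LEI) = 746.3/EI
  θ_A0 = 1196/EI,  θ_B0 = 1506/EI
Flexibility coefficients: a unit moment at one end gives L/(3EI) there and L/(6EI) at the far end, so f₁₁ = f₂₂ = 4.333/EI and f₁₂ = f₂₁ = 2.167/EI.
Compatibility — zero rotation at each built-in end:
  4.333 M_A + 2.167 M_B = 1196
  2.167 M_A + 4.333 M_B = 1506
Solving the pair gives M_A = 136.2 kN·m and M_B = 279.4 kN·m (hogging).

M_A = 136.2 kN·m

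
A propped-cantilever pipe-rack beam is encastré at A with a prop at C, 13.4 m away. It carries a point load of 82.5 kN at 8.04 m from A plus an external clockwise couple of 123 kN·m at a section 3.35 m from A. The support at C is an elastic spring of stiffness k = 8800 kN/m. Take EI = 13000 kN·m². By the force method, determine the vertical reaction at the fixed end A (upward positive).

R_A = 40.91 kN

Choose R_C as the redundant. The primary structure is the cantilever fixed at A.
Primary-structure tip deflection at C by superposition:
  point load 82.5 at a = 8.04: Pa²(3L − a)/(6EI) = 28585/EI
  clockwise couple 123 at a = 3.35: M₀a(2L − a)/(2EI) = 4831/EI
  δ_0 = 33416/EI
Flexibility coefficient — unit upward force at C: δ_{CC} = L³/(3EI) = 802/EI.
With EI = 13000 kN·m²: δ_0 = 2.5704 m and δ_{CC} = 0.061695 m/kN.
Compatibility — the spring shortens by R_C/k under the reaction it provides: δ_0 − R_C·δ_{CC} = R_C/k. With 1/k = 0.000114 m/kN, R_C = δ_0 / (δ_{CC} + 1/k) = 2.5704 / (0.061695 + 0.000114) = 41.59 kN.
Vertical equilibrium: R_A = ΣP − R_C = 82.5 − 41.59 = 40.91 kN.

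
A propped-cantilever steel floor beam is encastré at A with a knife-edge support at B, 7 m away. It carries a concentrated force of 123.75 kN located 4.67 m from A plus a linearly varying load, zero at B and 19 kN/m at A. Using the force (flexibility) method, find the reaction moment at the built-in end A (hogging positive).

M_A = 190.3 kN·m

Release the roller at B. Primary structure: cantilever fixed at A.
Downward deflection at the released point B due to the loads:
  point load 123.75 at a = 4.67: Pa²(3L − a)/(6EI) = 7345/EI
  triangular load, peak 19 at the fixed end: w₀L⁴/(30EI) = 1521/EI
  δ_0 = 8866/EI
Flexibility coefficient — unit upward force at B: δ_{BB} = L³/(3EI) = 114.3/EI.
The prop prevents deflection at B: R_B = δ_0/δ_{BB} = 8866/114.3 = 77.55 kN.
Moment equilibrium about A: M_A = Σ(load moments about A) − R_B·L = 733.1 − 77.55×7 = 190.3 kN·m.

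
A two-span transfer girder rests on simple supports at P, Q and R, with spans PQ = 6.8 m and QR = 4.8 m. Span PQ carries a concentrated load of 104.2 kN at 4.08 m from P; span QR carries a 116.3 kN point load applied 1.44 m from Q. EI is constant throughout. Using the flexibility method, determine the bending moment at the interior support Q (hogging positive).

M_Q = 121 kN·m

Insert a hinge at Q; M_Q is the redundant, and each span becomes simply supported.
Rotations at Q on the released spans (each span's end-slope, ×1/EI):
  span PQ: point load 104.2 at a = 4.08: Pab(L + a)/(6LEI) = 308.4/EI
  span QR: point load 116.3 at a = 1.44: Pab(L + b)/(6LEI) = 159.4/EI
  relative rotation θ_0 = (308.4 + 159.4)/EI = 467.8/EI
A unit hogging moment at Q produces rotation L₁/(3EI) + L₂/(3EI) = 3.867/EI.
Slope continuity at Q: θ_0 = M_Q·3.867/EI, so M_Q = 467.8/3.867 = 121 kN·m (hogging).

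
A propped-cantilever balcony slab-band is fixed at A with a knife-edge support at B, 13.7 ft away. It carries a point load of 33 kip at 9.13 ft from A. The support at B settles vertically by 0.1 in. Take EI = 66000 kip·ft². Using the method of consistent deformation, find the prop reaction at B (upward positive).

R_B = 16.46 kip

Release the roller at B. Primary structure: cantilever fixed at A.
Deflection at B on the released cantilever, summing each load's contribution:
  point load 33 at a = 9.13: Pa²(3L − a)/(6EI) = 14657/EI
Flexibility coefficient — unit upward force at B: δ_{BB} = L³/(3EI) = 857.1/EI.
With EI = 66000 kip·ft²: δ_0 = 0.22208 ft and δ_{BB} = 0.012987 ft/kip.
Compatibility — the beam at B must follow the support down by 0.008333 ft: δ_0 − R_B·δ_{BB} = 0.008333, so R_B = (0.22208 − 0.008333)/0.012987 = 16.46 kip.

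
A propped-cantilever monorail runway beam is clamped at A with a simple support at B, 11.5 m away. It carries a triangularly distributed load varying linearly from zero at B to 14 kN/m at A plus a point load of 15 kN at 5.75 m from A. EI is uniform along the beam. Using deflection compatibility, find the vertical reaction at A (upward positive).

Take the reaction at B as the redundant and release it; the primary structure is a cantilever fixed at A.
Primary-structure tip deflection at B by superposition:
  triangular load, peak 14 at the fixed end: w₀L⁴/(30EI) = 8162/EI
  point load 15 at a = 5.75: Pa²(3L − a)/(6EI) = 2376/EI
  δ_0 = 10538/EI
Flexibility coefficient — unit upward force at B: δ_{BB} = L³/(3EI) = 507/EI.
The prop prevents deflection at B: R_B = δ_0/δ_{BB} = 10538/507 = 20.79 kN.
Vertical equilibrium: R_A = ΣP − R_B = 95.5 − 20.79 = 74.71 kN.

R_A = 74.71 kN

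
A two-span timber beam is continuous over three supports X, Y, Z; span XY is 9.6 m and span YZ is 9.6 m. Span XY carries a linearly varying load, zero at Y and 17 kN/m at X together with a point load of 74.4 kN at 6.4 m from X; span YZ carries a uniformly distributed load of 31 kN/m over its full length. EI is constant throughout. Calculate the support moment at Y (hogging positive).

M_Y = 290.4 kN·m

Take M_Y as the redundant. Released structure: two simple spans XY and YZ with a hinge at Y.
Discontinuity in slope at Y on the released structure — sum the simple-span end rotations:
  span XY: triangular load, peak 17: 7w₀L³/(360EI) = 292.5/EI
  span XY: point load 74.4 at a = 6.4: Pab(L + a)/(6LEI) = 423.3/EI
  span YZ: UDL 31: wL³/(24EI) = 1143/EI
  relative rotation θ_0 = (715.7 + 1143)/EI = 1858/EI
A unit hogging moment at Y produces rotation L₁/(3EI) + L₂/(3EI) = 6.4/EI.
Compatibility: M_Y·(L₁+L₂)/(3EI) = θ_0, giving M_Y = 290.4 kN·m (hogging).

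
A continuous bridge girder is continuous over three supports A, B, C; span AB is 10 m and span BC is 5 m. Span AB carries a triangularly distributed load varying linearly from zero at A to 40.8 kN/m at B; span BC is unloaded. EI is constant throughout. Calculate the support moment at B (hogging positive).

Insert a hinge at B; M_B is the redundant, and each span becomes simply supported.
Discontinuity in slope at B on the released structure — sum the simple-span end rotations:
  span AB: triangular load, peak 40.8: w₀L³/(45EI) = 906.7/EI
  relative rotation θ_0 = (906.7 + 0)/EI = 906.7/EI
A unit hogging moment at B produces rotation L₁/(3EI) + L₂/(3EI) = 5/EI.
Compatibility: M_B·(L₁+L₂)/(3EI) = θ_0, giving M_B = 181.3 kN·m (hogging).

M_B = 181.3 kN·m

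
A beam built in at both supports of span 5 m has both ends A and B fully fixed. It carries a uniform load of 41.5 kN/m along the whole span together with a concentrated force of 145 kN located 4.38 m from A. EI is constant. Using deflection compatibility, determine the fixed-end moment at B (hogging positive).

Take the two fixed-end moments M_A, M_B as redundants; the released structure is the simple span AB.
On the primary (simply-supported) span, the end slopes from the loading are:
  at A: UDL 41.5: wL³/(24EI) = 216.1/EI
  at B: UDL 41.5: wL³/(24EI) = 216.1/EI
  at A: point load 145 at a = 4.38: Pab(L + b)/(6LEI) = 73.76/EI
  at B: point load 145 at a = 4.38: Pab(L + a)/(6LEI) = 123.1/EI
  θ_A0 = 289.9/EI,  θ_B0 = 339.3/EI
Flexibility coefficients: a unit moment at one end gives L/(3EI) there and L/(6EI) at the far end, so f₁₁ = f₂₂ = 1.667/EI and f₁₂ = f₂₁ = 0.8333/EI.
Compatibility — zero rotation at each built-in end:
  1.667 M_A + 0.8333 M_B = 289.9
  0.8333 M_A + 1.667 M_B = 339.3
Solving the pair gives M_A = 96.22 kN·m and M_B = 155.4 kN·m (hogging).

M_B = 155.4 kN·m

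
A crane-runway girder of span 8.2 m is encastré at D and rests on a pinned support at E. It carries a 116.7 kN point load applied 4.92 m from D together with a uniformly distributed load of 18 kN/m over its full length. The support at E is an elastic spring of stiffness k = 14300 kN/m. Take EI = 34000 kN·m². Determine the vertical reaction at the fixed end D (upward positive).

R_D = 159.9 kN

Release the roller at E. Primary structure: cantilever fixed at D.
Deflection at E on the released cantilever, summing each load's contribution:
  point load 116.7 at a = 4.92: Pa²(3L − a)/(6EI) = 9266/EI
  UDL 18: wL⁴/(8EI) = 10173/EI
  δ_0 = 19438/EI
Tip deflection under a unit load at E: L³/(3EI) = 183.8/EI.
With EI = 34000 kN·m²: δ_0 = 0.57172 m and δ_{EE} = 0.005406 m/kN.
Compatibility — the spring shortens by R_E/k under the reaction it provides: δ_0 − R_E·δ_{EE} = R_E/k. With 1/k = 0.00007 m/kN, R_E = δ_0 / (δ_{EE} + 1/k) = 0.57172 / (0.005406 + 0.00007) = 104.4 kN.
Vertical equilibrium: R_D = ΣP − R_E = 264.3 − 104.4 = 159.9 kN.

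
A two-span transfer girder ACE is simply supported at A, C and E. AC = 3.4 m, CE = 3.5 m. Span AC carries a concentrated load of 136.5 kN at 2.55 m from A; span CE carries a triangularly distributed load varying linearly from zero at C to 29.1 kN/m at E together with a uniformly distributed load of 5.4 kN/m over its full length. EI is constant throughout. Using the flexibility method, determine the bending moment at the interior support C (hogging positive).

Insert a hinge at C; M_C is the redundant, and each span becomes simply supported.
Discontinuity in slope at C on the released structure — sum the simple-span end rotations:
  span AC: point load 136.5 at a = 2.55: Pab(L + a)/(6LEI) = 86.29/EI
  span CE: triangular load, peak 29.1: 7w₀L³/(360EI) = 24.26/EI
  span CE: UDL 5.4: wL³/(24EI) = 9.647/EI
  relative rotation θ_0 = (86.29 + 33.91)/EI = 120.2/EI
A unit hogging moment at C produces rotation L₁/(3EI) + L₂/(3EI) = 2.3/EI.
Slope continuity at C: θ_0 = M_C·2.3/EI, so M_C = 120.2/2.3 = 52.26 kN·m (hogging).

M_C = 52.26 kN·m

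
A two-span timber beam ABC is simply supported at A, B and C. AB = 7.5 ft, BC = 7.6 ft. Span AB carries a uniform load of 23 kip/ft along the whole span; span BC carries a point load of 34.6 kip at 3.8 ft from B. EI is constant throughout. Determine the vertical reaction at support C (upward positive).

R_C = 3.466 kip

Release continuity at B by inserting a hinge; the redundant is the internal moment M_B. The primary structure is two simply-supported spans AB and BC.
End slopes at the hinge B, treating each span as simply supported:
  span AB: UDL 23: wL³/(24EI) = 404.3/EI
  span BC: point load 34.6 at a = 3.8: Pab(L + b)/(6LEI) = 124.9/EI
  relative rotation θ_0 = (404.3 + 124.9)/EI = 529.2/EI
A unit hogging moment at B produces rotation L₁/(3EI) + L₂/(3EI) = 5.033/EI.
Slope continuity at B: θ_0 = M_B·5.033/EI, so M_B = 529.2/5.033 = 105.1 kip·ft (hogging).
Span BC, ΣM about C: R_B^{BC}·7.6 = 131.5 + 105.1, so R_B^{BC} = 31.13 kip and R_C = 34.6 − 31.13 = 3.466 kip.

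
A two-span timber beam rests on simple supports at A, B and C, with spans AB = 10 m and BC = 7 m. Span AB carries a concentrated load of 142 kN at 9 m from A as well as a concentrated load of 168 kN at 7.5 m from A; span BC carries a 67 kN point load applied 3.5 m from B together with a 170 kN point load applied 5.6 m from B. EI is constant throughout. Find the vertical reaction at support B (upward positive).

Insert a hinge at B; M_B is the redundant, and each span becomes simply supported.
End slopes at the hinge B, treating each span as simply supported:
  span AB: point load 142 at a = 9: Pab(L + a)/(6LEI) = 404.7/EI
  span AB: point load 168 at a = 7.5: Pab(L + a)/(6LEI) = 918.8/EI
  span BC: point load 67 at a = 3.5: Pab(L + b)/(6LEI) = 205.2/EI
  span BC: point load 170 at a = 5.6: Pab(L + b)/(6LEI) = 266.6/EI
  relative rotation θ_0 = (1323 + 471.7)/EI = 1795/EI
A unit hogging moment at B produces rotation L₁/(3EI) + L₂/(3EI) = 5.667/EI.
Compatibility: M_B·(L₁+L₂)/(3EI) = θ_0, giving M_B = 316.8 kN·m (hogging).
Span AB, ΣM about A with M_B applied at B: R_B^{AB}·10 = 2538 + 316.8, so R_B^{AB} = 285.5 kN and R_A = 310 − 285.5 = 24.52 kN.
Span BC, ΣM about C: R_B^{BC}·7 = 472.5 + 316.8, so R_B^{BC} = 112.8 kN and R_C = 237 − 112.8 = 124.2 kN.
R_B = 285.5 + 112.8 = 398.2 kN.

R_B = 398.2 kN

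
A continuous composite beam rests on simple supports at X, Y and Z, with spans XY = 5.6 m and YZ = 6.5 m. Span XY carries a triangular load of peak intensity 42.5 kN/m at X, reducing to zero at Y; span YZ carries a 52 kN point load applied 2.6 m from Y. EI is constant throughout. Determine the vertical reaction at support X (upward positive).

Release continuity at Y by inserting a hinge; the redundant is the internal moment M_Y. The primary structure is two simply-supported spans XY and YZ.
Rotations at Y on the released spans (each span's end-slope, ×1/EI):
  span XY: triangular load, peak 42.5: 7w₀L³/(360EI) = 145.1/EI
  span YZ: point load 52 at a = 2.6: Pab(L + b)/(6LEI) = 140.6/EI
  relative rotation θ_0 = (145.1 + 140.6)/EI = 285.7/EI
A unit hogging moment at Y produces rotation L₁/(3EI) + L₂/(3EI) = 4.033/EI.
Slope continuity at Y: θ_0 = M_Y·4.033/EI, so M_Y = 285.7/4.033 = 70.84 kN·m (hogging).
Span XY, ΣM about X with M_Y applied at Y: R_Y^{XY}·5.6 = 222.1 + 70.84, so R_Y^{XY} = 52.32 kN and R_X = 119 − 52.32 = 66.68 kN.

R_X = 66.68 kN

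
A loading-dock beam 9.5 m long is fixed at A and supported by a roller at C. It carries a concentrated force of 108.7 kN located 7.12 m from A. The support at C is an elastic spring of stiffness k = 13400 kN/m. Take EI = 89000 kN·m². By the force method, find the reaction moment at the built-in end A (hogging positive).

Take the reaction at C as the redundant and release it; the primary structure is a cantilever fixed at A.
Deflection at C on the released cantilever, summing each load's contribution:
  point load 108.7 at a = 7.12: Pa²(3L − a)/(6EI) = 19636/EI
Flexibility coefficient — unit upward force at C: δ_{CC} = L³/(3EI) = 285.8/EI.
With EI = 89000 kN·m²: δ_0 = 0.22063 m and δ_{CC} = 0.003211 m/kN.
Compatibility — the spring shortens by R_C/k under the reaction it provides: δ_0 − R_C·δ_{CC} = R_C/k. With 1/k = 0.000075 m/kN, R_C = δ_0 / (δ_{CC} + 1/k) = 0.22063 / (0.003211 + 0.000075) = 67.15 kN.
Moment equilibrium about A: M_A = Σ(load moments about A) − R_C·L = 773.9 − 67.15×9.5 = 136.1 kN·m.

M_A = 136.1 kN·m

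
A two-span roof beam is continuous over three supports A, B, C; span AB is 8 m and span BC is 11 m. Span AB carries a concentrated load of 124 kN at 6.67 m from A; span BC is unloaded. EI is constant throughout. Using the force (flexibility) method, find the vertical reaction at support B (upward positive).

R_B = 114.8 kN

Take M_B as the redundant. Released structure: two simple spans AB and BC with a hinge at B.
Discontinuity in slope at B on the released structure — sum the simple-span end rotations:
  span AB: point load 124 at a = 6.67: Pab(L + a)/(6LEI) = 336.2/EI
  relative rotation θ_0 = (336.2 + 0)/EI = 336.2/EI
A unit hogging moment at B produces rotation L₁/(3EI) + L₂/(3EI) = 6.333/EI.
Slope continuity at B: θ_0 = M_B·6.333/EI, so M_B = 336.2/6.333 = 53.08 kN·m (hogging).
Span AB, ΣM about A with M_B applied at B: R_B^{AB}·8 = 827.1 + 53.08, so R_B^{AB} = 110 kN and R_A = 124 − 110 = 13.98 kN.
Span BC, ΣM about C: R_B^{BC}·11 = 0 + 53.08, so R_B^{BC} = 4.826 kN and R_C = 0 − 4.826 = -4.826 kN.
R_B = 110 + 4.826 = 114.8 kN.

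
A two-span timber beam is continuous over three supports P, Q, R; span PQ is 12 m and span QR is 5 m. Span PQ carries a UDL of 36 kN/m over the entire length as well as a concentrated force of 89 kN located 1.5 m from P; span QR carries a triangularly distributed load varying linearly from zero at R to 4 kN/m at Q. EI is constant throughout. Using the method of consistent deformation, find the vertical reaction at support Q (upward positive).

Take M_Q as the redundant. Released structure: two simple spans PQ and QR with a hinge at Q.
Rotations at Q on the released spans (each span's end-slope, ×1/EI):
  span PQ: UDL 36: wL³/(24EI) = 2592/EI
  span PQ: point load 89 at a = 1.5: Pab(L + a)/(6LEI) = 262.8/EI
  span QR: triangular load, peak 4: w₀L³/(45EI) = 11.11/EI
  relative rotation θ_0 = (2855 + 11.11)/EI = 2866/EI
A unit hogging moment at Q produces rotation L₁/(3EI) + L₂/(3EI) = 5.667/EI.
Slope continuity at Q: θ_0 = M_Q·5.667/EI, so M_Q = 2866/5.667 = 505.8 kN·m (hogging).
Span PQ, ΣM about P with M_Q applied at Q: R_Q^{PQ}·12 = 2726 + 505.8, so R_Q^{PQ} = 269.3 kN and R_P = 521 − 269.3 = 251.7 kN.
Span QR, ΣM about R: R_Q^{QR}·5 = 33.33 + 505.8, so R_Q^{QR} = 107.8 kN and R_R = 10 − 107.8 = -97.82 kN.
R_Q = 269.3 + 107.8 = 377.1 kN.

R_Q = 377.1 kN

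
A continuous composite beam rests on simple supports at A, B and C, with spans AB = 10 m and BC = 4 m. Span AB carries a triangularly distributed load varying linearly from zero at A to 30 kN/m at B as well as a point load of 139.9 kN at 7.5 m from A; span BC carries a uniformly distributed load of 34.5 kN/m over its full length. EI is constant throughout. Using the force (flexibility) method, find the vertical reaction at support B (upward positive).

R_B = 388.2 kN

Take M_B as the redundant. Released structure: two simple spans AB and BC with a hinge at B.
Discontinuity in slope at B on the released structure — sum the simple-span end rotations:
  span AB: triangular load, peak 30: w₀L³/(45EI) = 666.7/EI
  span AB: point load 139.9 at a = 7.5: Pab(L + a)/(6LEI) = 765.1/EI
  span BC: UDL 34.5: wL³/(24EI) = 92/EI
  relative rotation θ_0 = (1432 + 92)/EI = 1524/EI
A unit hogging moment at B produces rotation L₁/(3EI) + L₂/(3EI) = 4.667/EI.
Compatibility: M_B·(L₁+L₂)/(3EI) = θ_0, giving M_B = 326.5 kN·m (hogging).
Span AB, ΣM about A with M_B applied at B: R_B^{AB}·10 = 2049 + 326.5, so R_B^{AB} = 237.6 kN and R_A = 289.9 − 237.6 = 52.32 kN.
Span BC, ΣM about C: R_B^{BC}·4 = 276 + 326.5, so R_B^{BC} = 150.6 kN and R_C = 138 − 150.6 = -12.63 kN.
R_B = 237.6 + 150.6 = 388.2 kN.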